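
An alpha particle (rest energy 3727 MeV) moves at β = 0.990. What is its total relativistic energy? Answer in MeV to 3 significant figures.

E ≈ 26400 MeV

γ = 1/√(1 − 0.990²) = 7.0888
E = γm₀c² = 7.0888 × 3727 MeV = 26400 MeV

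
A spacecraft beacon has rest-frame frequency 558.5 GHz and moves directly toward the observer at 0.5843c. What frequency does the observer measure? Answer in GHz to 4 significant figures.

Relativistic Doppler: f_obs = f_src √((1+β)/(1−β))
= 558.5 × √(1.58430/0.415700) = 558.5 × 1.95222 = 1090 GHz

f_obs ≈ 1090 GHz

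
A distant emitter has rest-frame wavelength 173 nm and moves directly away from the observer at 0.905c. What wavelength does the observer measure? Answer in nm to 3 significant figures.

Relativistic Doppler: λ_obs = λ_src √((1+β)/(1−β))
= 173 × √(1.9050/0.095000) = 173 × 4.4780 = 775 nm

λ_obs ≈ 775 nm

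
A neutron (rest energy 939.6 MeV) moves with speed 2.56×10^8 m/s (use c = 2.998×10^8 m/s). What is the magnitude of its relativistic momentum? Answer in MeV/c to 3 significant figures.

β = v/c = 2.56×10^8 / 2.998×10^8 = 0.85390
γ = 1/√(1 − 0.85390²) = 1.9215
p = γβm₀c = 1.9215 × 0.85390 × 939.6 MeV/c = 1540 MeV/c

p ≈ 1540 MeV/c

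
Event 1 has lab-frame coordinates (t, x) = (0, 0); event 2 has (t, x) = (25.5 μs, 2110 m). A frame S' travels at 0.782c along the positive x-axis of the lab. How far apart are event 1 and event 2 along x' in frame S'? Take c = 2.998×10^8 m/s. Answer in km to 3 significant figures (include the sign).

γ = 1/√(1 − 0.782²) = 1.6044
Δx' = γ(Δx − vΔt) = 1.6044 × (2110 m − 0.782×(2.998×10^8 m/s)×25.5×10^-6 s)
= 1.6044 × (-3868.3 m) = -6.21 km

Δx' ≈ -6.21 km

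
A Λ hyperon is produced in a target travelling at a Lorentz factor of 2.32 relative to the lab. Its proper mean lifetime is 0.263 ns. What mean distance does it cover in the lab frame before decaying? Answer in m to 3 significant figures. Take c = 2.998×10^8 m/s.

d ≈ 0.165 m

β = √(1 − 1/γ²) = √(1 − 1/2.32²) = 0.90234
Dilated lifetime: Δt = γτ₀ = 2.32 × 0.263 ns = 0.61016 ns
d = vΔt = 0.90234c × 0.61016 ns = 2.7052×10^8 m/s × 6.1016×10^-10 s = 0.165 m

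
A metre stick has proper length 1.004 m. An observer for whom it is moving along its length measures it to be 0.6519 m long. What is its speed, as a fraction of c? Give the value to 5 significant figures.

β ≈ 0.76053

γ = L₀/L = 1.004/0.6519 = 1.540114
β = √(1 − 1/γ²) = 0.76053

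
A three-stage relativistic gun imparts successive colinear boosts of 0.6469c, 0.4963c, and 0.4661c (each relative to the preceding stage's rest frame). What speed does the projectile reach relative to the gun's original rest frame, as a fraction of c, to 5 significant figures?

Compose boost 2: (0.4963 + 0.6469)/(1 + 0.4963×0.6469) = 1.1432/1.321056 = 0.8653680
Compose boost 3: (0.4661 + 0.8653680)/(1 + 0.4661×0.8653680) = 1.331468/1.403348 = 0.94878

u ≈ 0.94878c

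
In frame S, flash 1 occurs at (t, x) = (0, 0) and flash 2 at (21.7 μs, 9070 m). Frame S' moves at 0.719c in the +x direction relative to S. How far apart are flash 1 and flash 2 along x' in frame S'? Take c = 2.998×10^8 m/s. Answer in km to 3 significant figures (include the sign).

Δx' ≈ 6.32 km

γ = 1/√(1 − 0.719²) = 1.4388
Δx' = γ(Δx − vΔt) = 1.4388 × (9070 m − 0.719×(2.998×10^8 m/s)×21.7×10^-6 s)
= 1.4388 × (4392.4 m) = 6.32 km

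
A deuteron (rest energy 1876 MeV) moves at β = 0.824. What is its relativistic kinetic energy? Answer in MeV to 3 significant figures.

γ = 1/√(1 − 0.824²) = 1.7649
K = (γ − 1)m₀c² = (1.7649 − 1) × 1876 MeV = 0.76495 × 1876 MeV = 1440 MeV

K ≈ 1440 MeV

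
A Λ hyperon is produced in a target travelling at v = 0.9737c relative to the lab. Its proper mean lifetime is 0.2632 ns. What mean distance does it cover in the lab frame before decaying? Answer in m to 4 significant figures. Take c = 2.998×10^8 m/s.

γ = 1/√(1 − 0.9737²) = 4.38916
Dilated lifetime: Δt = γτ₀ = 4.38916 × 0.2632 ns = 1.15523 ns
d = vΔt = 0.9737c × 1.15523 ns = 2.91915×10^8 m/s × 1.15523×10^-9 s = 0.3372 m

d ≈ 0.3372 m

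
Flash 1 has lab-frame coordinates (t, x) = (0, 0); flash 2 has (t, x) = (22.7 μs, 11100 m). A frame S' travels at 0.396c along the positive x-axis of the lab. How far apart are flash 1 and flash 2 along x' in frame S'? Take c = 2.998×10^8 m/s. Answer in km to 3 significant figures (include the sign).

γ = 1/√(1 − 0.396²) = 1.0890
Δx' = γ(Δx − vΔt) = 1.0890 × (11100 m − 0.396×(2.998×10^8 m/s)×22.7×10^-6 s)
= 1.0890 × (8405.0 m) = 9.15 km

Δx' ≈ 9.15 km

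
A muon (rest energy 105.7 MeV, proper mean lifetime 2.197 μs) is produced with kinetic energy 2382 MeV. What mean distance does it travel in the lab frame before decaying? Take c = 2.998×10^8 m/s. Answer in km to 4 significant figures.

d ≈ 15.49 km

γ = 1 + K/(m₀c²) = 1 + 2382/105.7 = 23.5355
β = √(1 − 1/γ²) = 0.999097
Dilated lifetime: γτ₀ = 23.5355 × 2.197 μs = 51.7074 μs
d = βc·γτ₀ = 0.999097 × (2.998×10^8 m/s) × 5.17074×10^-5 s = 15.49 km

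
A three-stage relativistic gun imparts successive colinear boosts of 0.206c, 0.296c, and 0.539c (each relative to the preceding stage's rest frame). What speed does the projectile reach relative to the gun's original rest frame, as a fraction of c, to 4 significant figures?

u ≈ 0.8065c

Compose boost 2: (0.296 + 0.206)/(1 + 0.296×0.206) = 0.5020/1.06098 = 0.473149
Compose boost 3: (0.539 + 0.473149)/(1 + 0.539×0.473149) = 1.01215/1.25503 = 0.8065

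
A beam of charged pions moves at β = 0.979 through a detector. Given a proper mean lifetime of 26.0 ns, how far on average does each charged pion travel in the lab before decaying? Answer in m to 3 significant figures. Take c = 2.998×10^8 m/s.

d ≈ 37.4 m

γ = 1/√(1 − 0.979²) = 4.9053
Dilated lifetime: Δt = γτ₀ = 4.9053 × 26.0 ns = 127.54 ns
d = vΔt = 0.979c × 127.54 ns = 2.9350×10^8 m/s × 1.2754×10^-7 s = 37.4 m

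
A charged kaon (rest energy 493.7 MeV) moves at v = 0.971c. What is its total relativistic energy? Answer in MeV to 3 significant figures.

E ≈ 2070 MeV

γ = 1/√(1 − 0.971²) = 4.1827
E = γm₀c² = 4.1827 × 493.7 MeV = 2070 MeV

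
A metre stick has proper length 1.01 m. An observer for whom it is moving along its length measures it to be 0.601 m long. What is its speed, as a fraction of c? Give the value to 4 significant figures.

γ = L₀/L = 1.01/0.601 = 1.68053
β = √(1 − 1/γ²) = 0.8037

β ≈ 0.8037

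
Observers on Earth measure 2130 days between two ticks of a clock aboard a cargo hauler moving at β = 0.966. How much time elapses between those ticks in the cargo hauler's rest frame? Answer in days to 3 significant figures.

τ₀ ≈ 551 days

γ = 1/√(1 − 0.966²) = 3.8678
Proper time: τ₀ = Δt/γ = 2130/3.8678 = 551 days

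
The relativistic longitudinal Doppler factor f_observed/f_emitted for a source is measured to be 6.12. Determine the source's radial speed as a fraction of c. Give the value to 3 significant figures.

f_obs/f_src = √((1+β)/(1−β)) = 6.12  ⇒  (1+β)/(1−β) = 37.454
β = |1 − D²|/(1 + D²) = |1 − 37.454|/(1 + 37.454) = 0.948

β ≈ 0.948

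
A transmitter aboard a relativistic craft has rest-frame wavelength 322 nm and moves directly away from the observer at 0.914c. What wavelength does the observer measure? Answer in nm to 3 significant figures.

Relativistic Doppler: λ_obs = λ_src √((1+β)/(1−β))
= 322 × √(1.9140/0.086000) = 322 × 4.7176 = 1520 nm

λ_obs ≈ 1520 nm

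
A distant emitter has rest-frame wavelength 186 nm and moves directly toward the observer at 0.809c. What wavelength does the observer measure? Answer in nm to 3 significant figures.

Relativistic Doppler: λ_obs = λ_src √((1−β)/(1+β))
= 186 × √(0.19100/1.8090) = 186 × 0.32494 = 60.4 nm

λ_obs ≈ 60.4 nm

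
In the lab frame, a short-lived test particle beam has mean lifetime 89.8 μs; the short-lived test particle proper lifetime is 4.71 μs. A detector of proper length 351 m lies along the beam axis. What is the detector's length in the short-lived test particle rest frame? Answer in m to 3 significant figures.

L ≈ 18.4 m

Time dilation ⇒ γ = Δt/τ₀ = 89.8/4.71 = 19.066
Length contraction: L = L₀/γ = 351/19.066 = 18.4 m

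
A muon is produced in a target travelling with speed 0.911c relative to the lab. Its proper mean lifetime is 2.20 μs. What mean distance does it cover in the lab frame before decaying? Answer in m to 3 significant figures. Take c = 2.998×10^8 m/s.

γ = 1/√(1 − 0.911²) = 2.4248
Dilated lifetime: Δt = γτ₀ = 2.4248 × 2.20 μs = 5.3345 μs
d = vΔt = 0.911c × 5.3345 μs = 2.7312×10^8 m/s × 5.3345×10^-6 s = 1460 m

d ≈ 1460 m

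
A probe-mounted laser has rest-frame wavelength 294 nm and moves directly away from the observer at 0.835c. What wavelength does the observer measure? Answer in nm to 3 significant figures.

Relativistic Doppler: λ_obs = λ_src √((1+β)/(1−β))
= 294 × √(1.8350/0.16500) = 294 × 3.3348 = 980 nm

λ_obs ≈ 980 nm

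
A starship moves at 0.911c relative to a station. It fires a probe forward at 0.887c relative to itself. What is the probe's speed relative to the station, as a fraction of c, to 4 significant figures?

u ≈ 0.9944c

Relativistic velocity addition: u = (u' + v)/(1 + u'v/c²)
= (0.887 + 0.911)/(1 + 0.887×0.911) = 1.798/1.80806 = 0.9944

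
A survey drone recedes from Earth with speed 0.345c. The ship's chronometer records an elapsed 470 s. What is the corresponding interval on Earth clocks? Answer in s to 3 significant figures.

γ = 1/√(1 − 0.345²) = 1.0654
Time dilation: Δt = γτ₀ = 1.0654 × 470 s = 501 s

Δt ≈ 501 s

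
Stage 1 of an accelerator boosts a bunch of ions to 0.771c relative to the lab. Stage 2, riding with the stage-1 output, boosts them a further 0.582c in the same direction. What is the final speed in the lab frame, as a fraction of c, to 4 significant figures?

Compose boost 2: (0.582 + 0.771)/(1 + 0.582×0.771) = 1.353/1.44872 = 0.9339

u ≈ 0.9339c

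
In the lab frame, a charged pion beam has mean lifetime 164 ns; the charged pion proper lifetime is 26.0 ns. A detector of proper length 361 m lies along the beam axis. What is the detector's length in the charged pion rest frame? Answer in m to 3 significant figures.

Time dilation ⇒ γ = Δt/τ₀ = 164/26.0 = 6.3077
Length contraction: L = L₀/γ = 361/6.3077 = 57.2 m

L ≈ 57.2 m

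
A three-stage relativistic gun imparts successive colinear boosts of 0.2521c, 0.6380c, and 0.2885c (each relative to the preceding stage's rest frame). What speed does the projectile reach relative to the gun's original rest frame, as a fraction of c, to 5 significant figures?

u ≈ 0.86412c

Compose boost 2: (0.6380 + 0.2521)/(1 + 0.6380×0.2521) = 0.89010/1.160840 = 0.7667725
Compose boost 3: (0.2885 + 0.7667725)/(1 + 0.2885×0.7667725) = 1.055272/1.221214 = 0.86412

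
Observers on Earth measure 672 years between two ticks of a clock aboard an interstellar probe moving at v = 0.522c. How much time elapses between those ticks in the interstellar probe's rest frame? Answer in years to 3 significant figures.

τ₀ ≈ 573 years

γ = 1/√(1 − 0.522²) = 1.1724
Proper time: τ₀ = Δt/γ = 672/1.1724 = 573 years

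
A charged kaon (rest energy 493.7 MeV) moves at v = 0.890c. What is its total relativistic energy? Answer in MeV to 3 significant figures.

γ = 1/√(1 − 0.890²) = 2.1932
E = γm₀c² = 2.1932 × 493.7 MeV = 1080 MeV

E ≈ 1080 MeV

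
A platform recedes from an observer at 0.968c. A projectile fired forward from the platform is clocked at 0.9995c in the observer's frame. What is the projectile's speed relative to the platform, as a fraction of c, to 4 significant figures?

u' ≈ 0.9697c

Inverse velocity addition: u' = (u − v)/(1 − uv/c²)
= (0.9995 − 0.968)/(1 − 0.9995×0.968) = 0.03150/0.0324840 = 0.9697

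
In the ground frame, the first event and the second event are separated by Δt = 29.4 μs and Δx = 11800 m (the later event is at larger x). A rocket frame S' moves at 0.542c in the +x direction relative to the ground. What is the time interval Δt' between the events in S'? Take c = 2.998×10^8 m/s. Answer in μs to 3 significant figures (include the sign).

Δt' ≈ 9.60 μs

γ = 1/√(1 − 0.542²) = 1.1899
Δt' = γ(Δt − vΔx/c²) = 1.1899 × (29.4 μs − 0.542×11800 m / (2.998×10^8 m/s))
= 1.1899 × (8.0671 μs) = 9.60 μs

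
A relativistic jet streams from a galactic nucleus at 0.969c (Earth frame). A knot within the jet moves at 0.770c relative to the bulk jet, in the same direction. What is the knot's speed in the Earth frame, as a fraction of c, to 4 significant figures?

Relativistic velocity addition: u = (u' + v)/(1 + u'v/c²)
= (0.770 + 0.969)/(1 + 0.770×0.969) = 1.739/1.74613 = 0.9959

u ≈ 0.9959c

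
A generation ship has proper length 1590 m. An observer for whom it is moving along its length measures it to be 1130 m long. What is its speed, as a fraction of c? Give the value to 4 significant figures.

β ≈ 0.7035

γ = L₀/L = 1590/1130 = 1.40708
β = √(1 − 1/γ²) = 0.7035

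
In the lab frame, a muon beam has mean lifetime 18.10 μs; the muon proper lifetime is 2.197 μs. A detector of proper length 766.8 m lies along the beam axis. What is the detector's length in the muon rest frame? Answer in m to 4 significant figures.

L ≈ 93.08 m

Time dilation ⇒ γ = Δt/τ₀ = 18.10/2.197 = 8.23851
Length contraction: L = L₀/γ = 766.8/8.23851 = 93.08 m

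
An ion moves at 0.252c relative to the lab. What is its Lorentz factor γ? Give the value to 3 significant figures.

γ ≈ 1.03

γ = 1/√(1 − β²) = 1/√(1 − 0.252²) = 1/√(0.93650) = 1.03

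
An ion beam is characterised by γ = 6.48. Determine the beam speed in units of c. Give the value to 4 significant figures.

β ≈ 0.9880

β = √(1 − 1/γ²) = √(1 − 1/6.48²) = √(0.976185) = 0.9880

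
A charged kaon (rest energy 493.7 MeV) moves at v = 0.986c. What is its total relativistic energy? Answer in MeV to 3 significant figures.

γ = 1/√(1 − 0.986²) = 5.9972
E = γm₀c² = 5.9972 × 493.7 MeV = 2960 MeV

E ≈ 2960 MeV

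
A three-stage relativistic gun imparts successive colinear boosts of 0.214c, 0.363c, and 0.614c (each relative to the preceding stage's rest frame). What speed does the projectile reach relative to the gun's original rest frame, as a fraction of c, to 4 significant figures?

u ≈ 0.8650c

Compose boost 2: (0.363 + 0.214)/(1 + 0.363×0.214) = 0.5770/1.07768 = 0.535408
Compose boost 3: (0.614 + 0.535408)/(1 + 0.614×0.535408) = 1.14941/1.32874 = 0.8650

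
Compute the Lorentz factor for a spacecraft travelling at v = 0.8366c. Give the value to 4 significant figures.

γ ≈ 1.825

γ = 1/√(1 − β²) = 1/√(1 − 0.8366²) = 1/√(0.300100) = 1.825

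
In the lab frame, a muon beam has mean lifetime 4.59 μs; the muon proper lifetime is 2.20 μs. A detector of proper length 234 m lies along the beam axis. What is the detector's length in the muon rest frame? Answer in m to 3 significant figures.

Time dilation ⇒ γ = Δt/τ₀ = 4.59/2.20 = 2.0864
Length contraction: L = L₀/γ = 234/2.0864 = 112 m

L ≈ 112 m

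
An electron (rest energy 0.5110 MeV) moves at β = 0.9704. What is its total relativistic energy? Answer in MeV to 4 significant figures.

E ≈ 2.116 MeV

γ = 1/√(1 − 0.9704²) = 4.14073
E = γm₀c² = 4.14073 × 0.5110 MeV = 2.116 MeV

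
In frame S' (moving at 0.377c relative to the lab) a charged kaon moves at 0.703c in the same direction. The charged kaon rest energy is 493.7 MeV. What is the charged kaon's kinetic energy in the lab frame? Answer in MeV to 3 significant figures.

u_lab = (0.703 + 0.377)/(1 + 0.703×0.377) = 0.853734
γ = 1/√(1 − 0.853734²) = 1.9205
K = (γ − 1)m₀c² = (1.9205 − 1) × 493.7 = 0.92046 × 493.7 = 454 MeV

K ≈ 454 MeV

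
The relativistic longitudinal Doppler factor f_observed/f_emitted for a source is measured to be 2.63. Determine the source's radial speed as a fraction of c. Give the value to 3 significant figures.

f_obs/f_src = √((1+β)/(1−β)) = 2.63  ⇒  (1+β)/(1−β) = 6.9169
β = |1 − D²|/(1 + D²) = |1 − 6.9169|/(1 + 6.9169) = 0.747

β ≈ 0.747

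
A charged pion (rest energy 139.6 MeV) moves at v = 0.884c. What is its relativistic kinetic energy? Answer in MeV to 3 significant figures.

K ≈ 159 MeV

γ = 1/√(1 − 0.884²) = 2.1391
K = (γ − 1)m₀c² = (2.1391 − 1) × 139.6 MeV = 1.1391 × 139.6 MeV = 159 MeV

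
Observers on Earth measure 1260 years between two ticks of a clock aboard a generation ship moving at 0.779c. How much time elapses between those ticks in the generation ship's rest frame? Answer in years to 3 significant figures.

τ₀ ≈ 790 years

γ = 1/√(1 − 0.779²) = 1.5948
Proper time: τ₀ = Δt/γ = 1260/1.5948 = 790 years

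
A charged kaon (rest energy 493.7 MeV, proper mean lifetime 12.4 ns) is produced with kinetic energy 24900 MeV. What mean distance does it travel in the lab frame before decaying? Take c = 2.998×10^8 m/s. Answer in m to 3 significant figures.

d ≈ 191 m

γ = 1 + K/(m₀c²) = 1 + 24900/493.7 = 51.435
β = √(1 − 1/γ²) = 0.99981
Dilated lifetime: γτ₀ = 51.435 × 12.4 ns = 637.80 ns
d = βc·γτ₀ = 0.99981 × (2.998×10^8 m/s) × 6.3780×10^-7 s = 191 m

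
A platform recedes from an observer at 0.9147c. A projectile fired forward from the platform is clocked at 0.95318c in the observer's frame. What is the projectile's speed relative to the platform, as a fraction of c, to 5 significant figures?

Inverse velocity addition: u' = (u − v)/(1 − uv/c²)
= (0.95318 − 0.9147)/(1 − 0.95318×0.9147) = 0.038480/0.1281263 = 0.30033

u' ≈ 0.30033c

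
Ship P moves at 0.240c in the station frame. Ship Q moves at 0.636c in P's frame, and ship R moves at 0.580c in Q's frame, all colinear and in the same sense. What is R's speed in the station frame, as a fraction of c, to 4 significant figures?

u ≈ 0.9300c

Compose boost 2: (0.636 + 0.240)/(1 + 0.636×0.240) = 0.8760/1.15264 = 0.759994
Compose boost 3: (0.580 + 0.759994)/(1 + 0.580×0.759994) = 1.33999/1.44080 = 0.9300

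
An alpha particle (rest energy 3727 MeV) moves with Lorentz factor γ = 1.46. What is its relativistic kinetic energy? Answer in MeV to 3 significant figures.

γ = 1.46 (given)
K = (γ − 1)m₀c² = (1.46 − 1) × 3727 MeV = 0.46000 × 3727 MeV = 1710 MeV

K ≈ 1710 MeV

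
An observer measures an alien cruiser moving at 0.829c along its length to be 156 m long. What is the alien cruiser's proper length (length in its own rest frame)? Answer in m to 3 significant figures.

L₀ ≈ 279 m

γ = 1/√(1 − 0.829²) = 1.7881
L₀ = γL = 1.7881 × 156 = 279 m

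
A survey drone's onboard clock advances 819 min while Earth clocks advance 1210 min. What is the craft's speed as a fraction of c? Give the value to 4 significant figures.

γ = Δt/τ₀ = 1210/819 = 1.47741
β = √(1 − 1/γ²) = √(1 − 1/1.47741²) = 0.7361

β ≈ 0.7361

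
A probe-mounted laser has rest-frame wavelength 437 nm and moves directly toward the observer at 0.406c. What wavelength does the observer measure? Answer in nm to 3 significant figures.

Relativistic Doppler: λ_obs = λ_src √((1−β)/(1+β))
= 437 × √(0.59400/1.4060) = 437 × 0.64998 = 284 nm

λ_obs ≈ 284 nm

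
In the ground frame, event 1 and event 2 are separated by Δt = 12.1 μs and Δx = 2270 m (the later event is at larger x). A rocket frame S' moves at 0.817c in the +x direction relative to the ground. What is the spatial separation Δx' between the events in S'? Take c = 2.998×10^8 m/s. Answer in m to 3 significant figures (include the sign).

γ = 1/√(1 − 0.817²) = 1.7342
Δx' = γ(Δx − vΔt) = 1.7342 × (2270 m − 0.817×(2.998×10^8 m/s)×12.1×10^-6 s)
= 1.7342 × (-693.73 m) = -1200 m

Δx' ≈ -1200 m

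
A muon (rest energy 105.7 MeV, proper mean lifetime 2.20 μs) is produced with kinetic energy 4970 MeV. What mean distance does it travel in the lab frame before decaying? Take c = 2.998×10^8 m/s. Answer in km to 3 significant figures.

d ≈ 31.7 km

γ = 1 + K/(m₀c²) = 1 + 4970/105.7 = 48.020
β = √(1 − 1/γ²) = 0.99978
Dilated lifetime: γτ₀ = 48.020 × 2.20 μs = 105.64 μs
d = βc·γτ₀ = 0.99978 × (2.998×10^8 m/s) × 0.00010564 s = 31.7 km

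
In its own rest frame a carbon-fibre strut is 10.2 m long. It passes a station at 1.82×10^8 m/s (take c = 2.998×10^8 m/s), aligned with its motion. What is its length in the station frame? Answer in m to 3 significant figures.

L ≈ 8.11 m

β = v/c = 1.82×10^8 / 2.998×10^8 = 0.60707
γ = 1/√(1 − 0.60707²) = 1.2584
Length contraction: L = L₀/γ = 10.2/1.2584 = 8.11 m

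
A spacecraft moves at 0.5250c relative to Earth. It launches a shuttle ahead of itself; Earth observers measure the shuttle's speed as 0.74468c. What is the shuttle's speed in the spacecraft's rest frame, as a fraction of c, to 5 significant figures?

Inverse velocity addition: u' = (u − v)/(1 − uv/c²)
= (0.74468 − 0.5250)/(1 − 0.74468×0.5250) = 0.21968/0.6090430 = 0.36070

u' ≈ 0.36070c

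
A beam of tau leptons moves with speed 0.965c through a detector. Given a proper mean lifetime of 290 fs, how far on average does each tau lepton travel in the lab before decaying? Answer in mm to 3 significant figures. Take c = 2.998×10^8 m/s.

d ≈ 0.320 mm

γ = 1/√(1 − 0.965²) = 3.8132
Dilated lifetime: Δt = γτ₀ = 3.8132 × 290 fs = 1105.8 fs
d = vΔt = 0.965c × 1105.8 fs = 2.8931×10^8 m/s × 1.1058×10^-12 s = 0.320 mm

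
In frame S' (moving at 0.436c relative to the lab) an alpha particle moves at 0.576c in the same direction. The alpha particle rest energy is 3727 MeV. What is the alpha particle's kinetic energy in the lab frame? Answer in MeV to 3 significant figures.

u_lab = (0.576 + 0.436)/(1 + 0.576×0.436) = 0.808865
γ = 1/√(1 − 0.808865²) = 1.7007
K = (γ − 1)m₀c² = (1.7007 − 1) × 3727 = 0.70070 × 3727 = 2610 MeV

K ≈ 2610 MeV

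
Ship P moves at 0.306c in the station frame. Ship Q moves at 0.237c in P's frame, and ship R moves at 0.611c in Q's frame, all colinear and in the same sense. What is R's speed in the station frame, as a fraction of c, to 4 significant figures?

u ≈ 0.8533c

Compose boost 2: (0.237 + 0.306)/(1 + 0.237×0.306) = 0.5430/1.07252 = 0.506283
Compose boost 3: (0.611 + 0.506283)/(1 + 0.611×0.506283) = 1.11728/1.30934 = 0.8533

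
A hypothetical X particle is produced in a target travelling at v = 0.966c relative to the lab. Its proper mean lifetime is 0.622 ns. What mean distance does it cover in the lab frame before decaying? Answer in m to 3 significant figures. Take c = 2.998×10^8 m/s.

γ = 1/√(1 − 0.966²) = 3.8678
Dilated lifetime: Δt = γτ₀ = 3.8678 × 0.622 ns = 2.4058 ns
d = vΔt = 0.966c × 2.4058 ns = 2.8961×10^8 m/s × 2.4058×10^-9 s = 0.697 m

d ≈ 0.697 m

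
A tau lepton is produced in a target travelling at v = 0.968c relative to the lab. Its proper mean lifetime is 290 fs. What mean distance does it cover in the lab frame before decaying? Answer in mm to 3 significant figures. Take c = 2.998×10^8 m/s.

γ = 1/√(1 − 0.968²) = 3.9849
Dilated lifetime: Δt = γτ₀ = 3.9849 × 290 fs = 1155.6 fs
d = vΔt = 0.968c × 1155.6 fs = 2.9021×10^8 m/s × 1.1556×10^-12 s = 0.335 mm

d ≈ 0.335 mm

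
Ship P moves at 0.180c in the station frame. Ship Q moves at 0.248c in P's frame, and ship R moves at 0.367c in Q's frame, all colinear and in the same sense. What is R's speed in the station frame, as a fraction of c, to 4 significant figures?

Compose boost 2: (0.248 + 0.180)/(1 + 0.248×0.180) = 0.4280/1.04464 = 0.409711
Compose boost 3: (0.367 + 0.409711)/(1 + 0.367×0.409711) = 0.776711/1.15036 = 0.6752

u ≈ 0.6752c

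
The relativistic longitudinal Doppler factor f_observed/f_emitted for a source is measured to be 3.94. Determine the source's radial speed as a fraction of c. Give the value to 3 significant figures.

β ≈ 0.879

f_obs/f_src = √((1+β)/(1−β)) = 3.94  ⇒  (1+β)/(1−β) = 15.524
β = |1 − D²|/(1 + D²) = |1 − 15.524|/(1 + 15.524) = 0.879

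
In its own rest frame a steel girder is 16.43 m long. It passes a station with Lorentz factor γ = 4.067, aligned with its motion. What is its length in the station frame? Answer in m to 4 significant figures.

L ≈ 4.040 m

γ = 4.067 (given)
Length contraction: L = L₀/γ = 16.43/4.067 = 4.040 m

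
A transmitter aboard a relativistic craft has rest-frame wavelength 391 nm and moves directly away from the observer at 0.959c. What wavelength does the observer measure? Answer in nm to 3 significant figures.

Relativistic Doppler: λ_obs = λ_src √((1+β)/(1−β))
= 391 × √(1.9590/0.041000) = 391 × 6.9123 = 2700 nm

λ_obs ≈ 2700 nm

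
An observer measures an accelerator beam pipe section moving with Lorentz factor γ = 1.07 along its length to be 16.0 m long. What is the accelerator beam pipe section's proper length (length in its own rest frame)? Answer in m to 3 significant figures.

γ = 1.07 (given)
L₀ = γL = 1.07 × 16.0 = 17.1 m

L₀ ≈ 17.1 m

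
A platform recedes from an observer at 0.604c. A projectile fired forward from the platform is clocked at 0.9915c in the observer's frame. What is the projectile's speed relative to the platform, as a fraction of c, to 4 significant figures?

u' ≈ 0.9660c

Inverse velocity addition: u' = (u − v)/(1 − uv/c²)
= (0.9915 − 0.604)/(1 − 0.9915×0.604) = 0.3875/0.401134 = 0.9660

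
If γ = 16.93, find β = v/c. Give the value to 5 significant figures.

β = √(1 − 1/γ²) = √(1 − 1/16.93²) = √(0.9965111) = 0.99825

β ≈ 0.99825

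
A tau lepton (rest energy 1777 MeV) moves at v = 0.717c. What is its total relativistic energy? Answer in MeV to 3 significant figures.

E ≈ 2550 MeV

γ = 1/√(1 − 0.717²) = 1.4346
E = γm₀c² = 1.4346 × 1777 MeV = 2550 MeV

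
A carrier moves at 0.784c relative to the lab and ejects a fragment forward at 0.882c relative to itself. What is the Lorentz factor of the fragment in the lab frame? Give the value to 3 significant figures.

u_lab = (0.882 + 0.784)/(1 + 0.882×0.784) = 1.666/1.69149 = 0.984932
γ = 1/√(1 − 0.984932²) = 5.78

γ ≈ 5.78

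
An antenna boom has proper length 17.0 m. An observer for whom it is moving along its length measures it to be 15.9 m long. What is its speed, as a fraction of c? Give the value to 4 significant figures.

β ≈ 0.3539

γ = L₀/L = 17.0/15.9 = 1.06918
β = √(1 − 1/γ²) = 0.3539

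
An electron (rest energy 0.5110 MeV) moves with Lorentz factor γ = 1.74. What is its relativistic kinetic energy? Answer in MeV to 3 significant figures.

γ = 1.74 (given)
K = (γ − 1)m₀c² = (1.74 − 1) × 0.5110 MeV = 0.74000 × 0.5110 MeV = 0.378 MeV

K ≈ 0.378 MeV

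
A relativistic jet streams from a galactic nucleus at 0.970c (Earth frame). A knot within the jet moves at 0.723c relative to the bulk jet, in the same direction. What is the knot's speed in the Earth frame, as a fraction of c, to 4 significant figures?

u ≈ 0.9951c

Relativistic velocity addition: u = (u' + v)/(1 + u'v/c²)
= (0.723 + 0.970)/(1 + 0.723×0.970) = 1.693/1.70131 = 0.9951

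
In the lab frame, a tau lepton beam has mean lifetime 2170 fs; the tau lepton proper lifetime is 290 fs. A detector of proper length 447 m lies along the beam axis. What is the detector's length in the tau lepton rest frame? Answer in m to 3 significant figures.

Time dilation ⇒ γ = Δt/τ₀ = 2170/290 = 7.4828
Length contraction: L = L₀/γ = 447/7.4828 = 59.7 m

L ≈ 59.7 m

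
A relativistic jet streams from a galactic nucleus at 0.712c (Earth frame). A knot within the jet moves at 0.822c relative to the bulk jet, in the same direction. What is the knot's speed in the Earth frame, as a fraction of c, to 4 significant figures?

Relativistic velocity addition: u = (u' + v)/(1 + u'v/c²)
= (0.822 + 0.712)/(1 + 0.822×0.712) = 1.534/1.58526 = 0.9677

u ≈ 0.9677c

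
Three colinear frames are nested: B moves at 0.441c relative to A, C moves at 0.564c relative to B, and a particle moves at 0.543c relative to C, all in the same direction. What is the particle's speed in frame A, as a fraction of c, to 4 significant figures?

Compose boost 2: (0.564 + 0.441)/(1 + 0.564×0.441) = 1.005/1.24872 = 0.804822
Compose boost 3: (0.543 + 0.804822)/(1 + 0.543×0.804822) = 1.34782/1.43702 = 0.9379

u ≈ 0.9379c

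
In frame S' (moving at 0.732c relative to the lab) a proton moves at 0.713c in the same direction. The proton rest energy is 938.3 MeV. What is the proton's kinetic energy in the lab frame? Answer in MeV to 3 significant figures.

K ≈ 2050 MeV

u_lab = (0.713 + 0.732)/(1 + 0.713×0.732) = 0.949461
γ = 1/√(1 − 0.949461²) = 3.1859
K = (γ − 1)m₀c² = (3.1859 − 1) × 938.3 = 2.1859 × 938.3 = 2050 MeV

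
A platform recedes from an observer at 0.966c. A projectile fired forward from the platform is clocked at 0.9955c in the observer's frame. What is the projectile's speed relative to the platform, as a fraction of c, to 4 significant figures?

Inverse velocity addition: u' = (u − v)/(1 − uv/c²)
= (0.9955 − 0.966)/(1 − 0.9955×0.966) = 0.02950/0.0383470 = 0.7693

u' ≈ 0.7693c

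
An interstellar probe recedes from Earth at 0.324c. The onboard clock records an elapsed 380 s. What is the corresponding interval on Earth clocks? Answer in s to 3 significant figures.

Δt ≈ 402 s

γ = 1/√(1 − 0.324²) = 1.0570
Time dilation: Δt = γτ₀ = 1.0570 × 380 s = 402 s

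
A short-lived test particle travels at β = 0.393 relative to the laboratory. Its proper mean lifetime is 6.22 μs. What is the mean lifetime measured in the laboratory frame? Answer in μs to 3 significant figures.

Δt ≈ 6.76 μs

γ = 1/√(1 − 0.393²) = 1.0875
Time dilation: Δt = γτ₀ = 1.0875 × 6.22 μs = 6.76 μs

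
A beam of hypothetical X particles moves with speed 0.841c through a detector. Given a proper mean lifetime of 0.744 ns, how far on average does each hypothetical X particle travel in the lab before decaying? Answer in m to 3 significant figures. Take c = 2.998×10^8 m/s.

γ = 1/√(1 − 0.841²) = 1.8483
Dilated lifetime: Δt = γτ₀ = 1.8483 × 0.744 ns = 1.3751 ns
d = vΔt = 0.841c × 1.3751 ns = 2.5213×10^8 m/s × 1.3751×10^-9 s = 0.347 m

d ≈ 0.347 m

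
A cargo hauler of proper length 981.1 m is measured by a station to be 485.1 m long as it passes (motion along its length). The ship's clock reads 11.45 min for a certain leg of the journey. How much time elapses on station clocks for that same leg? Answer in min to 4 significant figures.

Length contraction ⇒ γ = L₀/L = 981.1/485.1 = 2.02247
Time dilation: Δt = γτ₀ = 2.02247 × 11.45 min = 23.16 min

Δt ≈ 23.16 min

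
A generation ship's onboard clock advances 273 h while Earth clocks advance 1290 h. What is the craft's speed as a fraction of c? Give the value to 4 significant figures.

γ = Δt/τ₀ = 1290/273 = 4.72527
β = √(1 − 1/γ²) = √(1 − 1/4.72527²) = 0.9774

β ≈ 0.9774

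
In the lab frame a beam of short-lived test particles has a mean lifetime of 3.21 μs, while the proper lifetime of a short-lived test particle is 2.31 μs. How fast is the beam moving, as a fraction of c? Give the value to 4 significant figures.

β ≈ 0.6944

γ = Δt/τ₀ = 3.21/2.31 = 1.38961
β = √(1 − 1/γ²) = √(1 − 1/1.38961²) = 0.6944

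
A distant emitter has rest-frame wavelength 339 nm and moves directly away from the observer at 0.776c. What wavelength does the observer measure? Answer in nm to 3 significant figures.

Relativistic Doppler: λ_obs = λ_src √((1+β)/(1−β))
= 339 × √(1.7760/0.22400) = 339 × 2.8158 = 955 nm

λ_obs ≈ 955 nm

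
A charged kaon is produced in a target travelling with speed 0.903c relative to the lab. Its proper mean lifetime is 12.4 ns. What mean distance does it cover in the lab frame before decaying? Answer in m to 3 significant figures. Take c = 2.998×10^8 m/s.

γ = 1/√(1 − 0.903²) = 2.3275
Dilated lifetime: Δt = γτ₀ = 2.3275 × 12.4 ns = 28.861 ns
d = vΔt = 0.903c × 28.861 ns = 2.7072×10^8 m/s × 2.8861×10^-8 s = 7.81 m

d ≈ 7.81 m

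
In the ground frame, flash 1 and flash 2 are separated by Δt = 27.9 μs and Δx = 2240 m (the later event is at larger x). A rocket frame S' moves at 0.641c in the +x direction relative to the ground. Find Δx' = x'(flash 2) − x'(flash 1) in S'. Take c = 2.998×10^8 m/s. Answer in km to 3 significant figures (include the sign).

Δx' ≈ -4.07 km

γ = 1/√(1 − 0.641²) = 1.3029
Δx' = γ(Δx − vΔt) = 1.3029 × (2240 m − 0.641×(2.998×10^8 m/s)×27.9×10^-6 s)
= 1.3029 × (-3121.6 m) = -4.07 km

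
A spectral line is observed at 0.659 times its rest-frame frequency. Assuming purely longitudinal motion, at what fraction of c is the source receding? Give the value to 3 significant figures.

β ≈ 0.394

f_obs/f_src = √((1−β)/(1+β)) = 0.659  ⇒  (1−β)/(1+β) = 0.43428
β = |1 − D²|/(1 + D²) = |1 − 0.43428|/(1 + 0.43428) = 0.394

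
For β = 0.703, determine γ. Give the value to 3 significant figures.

γ ≈ 1.41

γ = 1/√(1 − β²) = 1/√(1 − 0.703²) = 1/√(0.50579) = 1.41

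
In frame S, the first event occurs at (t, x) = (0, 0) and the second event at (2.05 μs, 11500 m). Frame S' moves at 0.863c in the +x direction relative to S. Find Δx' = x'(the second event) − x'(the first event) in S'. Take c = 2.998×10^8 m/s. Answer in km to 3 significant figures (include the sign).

Δx' ≈ 21.7 km

γ = 1/√(1 − 0.863²) = 1.9794
Δx' = γ(Δx − vΔt) = 1.9794 × (11500 m − 0.863×(2.998×10^8 m/s)×2.05×10^-6 s)
= 1.9794 × (10970 m) = 21.7 km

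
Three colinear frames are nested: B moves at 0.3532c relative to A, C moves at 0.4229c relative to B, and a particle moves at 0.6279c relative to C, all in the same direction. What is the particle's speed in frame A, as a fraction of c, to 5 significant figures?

Compose boost 2: (0.4229 + 0.3532)/(1 + 0.4229×0.3532) = 0.77610/1.149368 = 0.6752405
Compose boost 3: (0.6279 + 0.6752405)/(1 + 0.6279×0.6752405) = 1.303140/1.423984 = 0.91514

u ≈ 0.91514c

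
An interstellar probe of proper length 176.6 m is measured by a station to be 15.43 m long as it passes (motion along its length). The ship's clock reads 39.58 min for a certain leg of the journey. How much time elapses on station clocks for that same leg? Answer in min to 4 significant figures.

Δt ≈ 453.0 min

Length contraction ⇒ γ = L₀/L = 176.6/15.43 = 11.4452
Time dilation: Δt = γτ₀ = 11.4452 × 39.58 min = 453.0 min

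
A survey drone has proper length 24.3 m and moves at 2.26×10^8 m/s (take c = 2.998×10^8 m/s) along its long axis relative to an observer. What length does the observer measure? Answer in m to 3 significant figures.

β = v/c = 2.26×10^8 / 2.998×10^8 = 0.75384
γ = 1/√(1 − 0.75384²) = 1.5219
Length contraction: L = L₀/γ = 24.3/1.5219 = 16.0 m

L ≈ 16.0 m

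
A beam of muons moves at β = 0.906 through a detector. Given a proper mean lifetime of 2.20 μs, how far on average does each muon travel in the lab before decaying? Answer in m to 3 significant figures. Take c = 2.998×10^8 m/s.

γ = 1/√(1 − 0.906²) = 2.3625
Dilated lifetime: Δt = γτ₀ = 2.3625 × 2.20 μs = 5.1975 μs
d = vΔt = 0.906c × 5.1975 μs = 2.7162×10^8 m/s × 5.1975×10^-6 s = 1410 m

d ≈ 1410 m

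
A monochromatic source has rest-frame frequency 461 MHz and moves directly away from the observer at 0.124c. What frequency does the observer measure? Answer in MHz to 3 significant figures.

f_obs ≈ 407 MHz

Relativistic Doppler: f_obs = f_src √((1−β)/(1+β))
= 461 × √(0.87600/1.1240) = 461 × 0.88281 = 407 MHz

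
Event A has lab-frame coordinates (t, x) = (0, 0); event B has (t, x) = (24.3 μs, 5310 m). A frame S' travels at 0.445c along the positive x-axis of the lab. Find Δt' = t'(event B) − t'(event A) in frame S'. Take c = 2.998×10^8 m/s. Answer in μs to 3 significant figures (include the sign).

Δt' ≈ 18.3 μs

γ = 1/√(1 − 0.445²) = 1.1167
Δt' = γ(Δt − vΔx/c²) = 1.1167 × (24.3 μs − 0.445×5310 m / (2.998×10^8 m/s))
= 1.1167 × (16.418 μs) = 18.3 μs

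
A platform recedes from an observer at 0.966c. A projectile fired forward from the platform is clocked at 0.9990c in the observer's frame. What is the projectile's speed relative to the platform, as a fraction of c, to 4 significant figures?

u' ≈ 0.9438c

Inverse velocity addition: u' = (u − v)/(1 − uv/c²)
= (0.9990 − 0.966)/(1 − 0.9990×0.966) = 0.03300/0.0349660 = 0.9438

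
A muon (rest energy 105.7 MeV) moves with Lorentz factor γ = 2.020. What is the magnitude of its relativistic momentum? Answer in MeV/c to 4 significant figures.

β = √(1 − 1/γ²) = √(1 − 1/2.020²) = 0.868865
p = γβm₀c = 2.020 × 0.868865 × 105.7 MeV/c = 185.5 MeV/c

p ≈ 185.5 MeV/c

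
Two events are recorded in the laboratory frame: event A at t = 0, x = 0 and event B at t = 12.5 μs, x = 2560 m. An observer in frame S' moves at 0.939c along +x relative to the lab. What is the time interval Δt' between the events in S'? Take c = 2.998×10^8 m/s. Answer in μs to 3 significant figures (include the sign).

γ = 1/√(1 − 0.939²) = 2.9077
Δt' = γ(Δt − vΔx/c²) = 2.9077 × (12.5 μs − 0.939×2560 m / (2.998×10^8 m/s))
= 2.9077 × (4.4819 μs) = 13.0 μs

Δt' ≈ 13.0 μs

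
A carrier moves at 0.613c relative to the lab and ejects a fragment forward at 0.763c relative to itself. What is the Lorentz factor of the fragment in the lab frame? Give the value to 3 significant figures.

γ ≈ 2.87

u_lab = (0.763 + 0.613)/(1 + 0.763×0.613) = 1.376/1.46772 = 0.937509
γ = 1/√(1 − 0.937509²) = 2.87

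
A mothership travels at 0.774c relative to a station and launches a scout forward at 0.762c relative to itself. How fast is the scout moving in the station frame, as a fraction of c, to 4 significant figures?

u ≈ 0.9662c

Compose boost 2: (0.762 + 0.774)/(1 + 0.762×0.774) = 1.536/1.58979 = 0.9662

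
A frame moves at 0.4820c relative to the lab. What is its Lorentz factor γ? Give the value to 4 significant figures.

γ ≈ 1.141

γ = 1/√(1 − β²) = 1/√(1 − 0.4820²) = 1/√(0.767676) = 1.141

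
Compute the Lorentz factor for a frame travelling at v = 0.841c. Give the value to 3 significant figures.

γ ≈ 1.85

γ = 1/√(1 − β²) = 1/√(1 − 0.841²) = 1/√(0.29272) = 1.85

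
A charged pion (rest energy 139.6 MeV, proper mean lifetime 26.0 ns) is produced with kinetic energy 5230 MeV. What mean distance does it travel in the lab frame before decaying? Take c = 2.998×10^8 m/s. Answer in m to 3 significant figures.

d ≈ 300 m

γ = 1 + K/(m₀c²) = 1 + 5230/139.6 = 38.464
β = √(1 − 1/γ²) = 0.99966
Dilated lifetime: γτ₀ = 38.464 × 26.0 ns = 1000.1 ns
d = βc·γτ₀ = 0.99966 × (2.998×10^8 m/s) × 1.0001×10^-6 s = 300 m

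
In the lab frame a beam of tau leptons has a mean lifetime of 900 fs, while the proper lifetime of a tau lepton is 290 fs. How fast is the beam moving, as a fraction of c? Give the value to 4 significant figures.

γ = Δt/τ₀ = 900/290 = 3.10345
β = √(1 − 1/γ²) = √(1 − 1/3.10345²) = 0.9467

β ≈ 0.9467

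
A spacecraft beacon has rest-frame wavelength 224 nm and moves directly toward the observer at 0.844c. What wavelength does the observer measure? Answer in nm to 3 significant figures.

λ_obs ≈ 65.2 nm

Relativistic Doppler: λ_obs = λ_src √((1−β)/(1+β))
= 224 × √(0.15600/1.8440) = 224 × 0.29086 = 65.2 nm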